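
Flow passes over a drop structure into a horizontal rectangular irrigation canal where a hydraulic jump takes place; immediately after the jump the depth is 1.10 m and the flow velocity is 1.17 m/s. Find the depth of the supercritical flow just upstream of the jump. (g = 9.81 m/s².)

y₁ = 0.231 m

Fr₂ = V₂/√(g·y₂) = 1.17/√(9.81×1.10) = 0.356.
From the momentum equation (using Fr₂), y₁/y₂ = ½[√(1 + 8Fr₂²) − 1] = ½[√2.015 − 1] = 0.210.
y₁ = 0.210 × 1.10 = 0.231 m.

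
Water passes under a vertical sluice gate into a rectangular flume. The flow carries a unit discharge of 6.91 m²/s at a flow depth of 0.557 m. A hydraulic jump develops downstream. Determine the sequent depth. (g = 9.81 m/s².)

V₁ = q/y₁ = 6.91/0.557 = 12.4 m/s. Fr₁ = V₁/√(g·y₁) = 12.4/√(9.81×0.557) = 5.31.
From the momentum equation for a rectangular channel, y₂/y₁ = ½[√(1 + 8Fr₁²) − 1] = ½[√226.3 − 1] = 7.02.
y₂ = 7.02 × 0.557 = 3.91 m.

y₂ = 3.91 m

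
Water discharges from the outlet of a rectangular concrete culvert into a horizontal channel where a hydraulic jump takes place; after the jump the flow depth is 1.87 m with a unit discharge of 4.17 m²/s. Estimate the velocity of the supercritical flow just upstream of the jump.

V₂ = q/y₂ = 4.17/1.87 = 2.23 m/s; Fr₂ = V₂/√(g·y₂) = 0.521.
From the momentum equation (using Fr₂), y₁/y₂ = ½[√(1 + 8Fr₂²) − 1] = ½[√3.169 − 1] = 0.390.
y₁ = 0.390 × 1.87 = 0.729 m.
V₁ = q/y₁ = 4.17/0.729 = 5.72 m/s.

V₁ = 5.72 m/s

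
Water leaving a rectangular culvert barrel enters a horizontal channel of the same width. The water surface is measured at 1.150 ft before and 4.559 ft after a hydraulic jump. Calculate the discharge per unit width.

q = 21.95 ft²/s

For a rectangular channel the momentum equation gives q² = ½·g·y₁·y₂·(y₁ + y₂) = ½×32.2×1.150×4.559×5.709 = 481.9.
q = √481.9 = 21.95 ft²/s.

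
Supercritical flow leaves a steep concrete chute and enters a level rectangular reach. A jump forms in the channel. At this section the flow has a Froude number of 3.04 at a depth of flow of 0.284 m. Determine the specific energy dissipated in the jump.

ΔE = 0.420 m

Fr₁ = 3.04 (given).
Sequent-depth ratio: y₂/y₁ = ½[√(1 + 8Fr₁²) − 1] = ½[√74.93 − 1] = 3.83.
y₂ = 3.83 × 0.284 = 1.09 m.
Head loss: ΔE = (y₂ − y₁)³/(4y₁y₂) = (1.09 − 0.284)³/(4×0.284×1.09) = 0.518/1.24 = 0.420 m.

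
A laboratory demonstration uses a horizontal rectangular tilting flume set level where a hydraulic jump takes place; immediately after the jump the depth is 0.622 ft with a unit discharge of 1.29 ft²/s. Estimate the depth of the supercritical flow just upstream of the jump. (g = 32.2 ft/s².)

y₁ = 0.202 ft

V₂ = q/y₂ = 1.29/0.622 = 2.07 ft/s; Fr₂ = V₂/√(g·y₂) = 0.463.
The Bélanger relation is symmetric: y₁/y₂ = ½[√(1 + 8Fr₂²) − 1] = ½[√2.718 − 1] = 0.324.
y₁ = 0.324 × 0.622 = 0.202 ft.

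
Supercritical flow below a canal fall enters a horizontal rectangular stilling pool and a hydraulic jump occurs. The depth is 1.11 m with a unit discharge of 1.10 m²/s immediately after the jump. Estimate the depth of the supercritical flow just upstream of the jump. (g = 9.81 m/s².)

y₁ = 0.173 m

V₂ = q/y₂ = 1.10/1.11 = 0.991 m/s; Fr₂ = V₂/√(g·y₂) = 0.300.
From the momentum equation (using Fr₂), y₁/y₂ = ½[√(1 + 8Fr₂²) − 1] = ½[√1.722 − 1] = 0.156.
y₁ = 0.156 × 1.11 = 0.173 m.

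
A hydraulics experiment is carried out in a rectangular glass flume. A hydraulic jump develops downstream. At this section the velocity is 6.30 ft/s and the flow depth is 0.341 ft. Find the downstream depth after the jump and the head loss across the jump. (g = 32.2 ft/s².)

Fr₁ = V₁/√(g·y₁) = 6.30/√(32.2×0.341) = 1.90.
Bélanger equation: y₂/y₁ = ½[√(1 + 8Fr₁²) − 1] = ½[√29.92 − 1] = 2.23.
y₂ = 2.23 × 0.341 = 0.762 ft.
Head loss: ΔE = (y₂ − y₁)³/(4y₁y₂) = (0.762 − 0.341)³/(4×0.341×0.762) = 0.0747/1.04 = 0.0718 ft.

y₂ = 0.762 ft; ΔE = 0.0718 ft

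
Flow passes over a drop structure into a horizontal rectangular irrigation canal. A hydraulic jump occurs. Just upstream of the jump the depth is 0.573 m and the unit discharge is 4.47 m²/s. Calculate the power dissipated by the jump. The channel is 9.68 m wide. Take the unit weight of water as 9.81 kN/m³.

P = 468 kW

V₁ = q/y₁ = 4.47/0.573 = 7.80 m/s. Fr₁ = V₁/√(g·y₁) = 7.80/√(9.81×0.573) = 3.29.
Conjugate-depth relation: y₂/y₁ = ½[√(1 + 8Fr₁²) − 1] = ½[√87.61 − 1] = 4.18.
y₂ = 4.18 × 0.573 = 2.40 m.
V₂ = q/y₂ = 4.47/2.40 = 1.87 m/s. E₁ = y₁ + V₁²/2g = 3.67 m; E₂ = y₂ + V₂²/2g = 2.57 m. ΔE = E₁ − E₂ = 1.10 m.
Q = q·b = 4.47 × 9.68 = 43.3 m³/s. P = γ·Q·ΔE = 9.81 × 43.3 × 1.10 = 468 kW.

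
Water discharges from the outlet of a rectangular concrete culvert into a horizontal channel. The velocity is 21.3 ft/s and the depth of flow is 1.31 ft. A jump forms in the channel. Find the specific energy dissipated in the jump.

Fr₁ = V₁/√(g·y₁) = 21.3/√(32.2×1.31) = 3.28.
By Bélanger, y₂/y₁ = ½[√(1 + 8Fr₁²) − 1] = ½[√87.04 − 1] = 4.16.
y₂ = 4.16 × 1.31 = 5.46 ft.
q = V₁·y₁ = 21.3 × 1.31 = 27.9 ft²/s. V₂ = q/y₂ = 27.9/5.46 = 5.11 ft/s. E₁ = y₁ + V₁²/2g = 8.35 ft; E₂ = y₂ + V₂²/2g = 5.86 ft. ΔE = E₁ − E₂ = 2.49 ft.

ΔE = 2.49 ft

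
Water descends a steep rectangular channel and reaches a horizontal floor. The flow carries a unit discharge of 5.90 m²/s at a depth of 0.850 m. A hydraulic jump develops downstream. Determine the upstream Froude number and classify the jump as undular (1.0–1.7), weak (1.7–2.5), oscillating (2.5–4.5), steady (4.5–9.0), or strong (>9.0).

V₁ = q/y₁ = 5.90/0.850 = 6.94 m/s. Fr₁ = V₁/√(g·y₁) = 6.94/√(9.81×0.850) = 2.40.
Fr₁ = 2.40 lies in the weak range.

Fr₁ = 2.40; weak jump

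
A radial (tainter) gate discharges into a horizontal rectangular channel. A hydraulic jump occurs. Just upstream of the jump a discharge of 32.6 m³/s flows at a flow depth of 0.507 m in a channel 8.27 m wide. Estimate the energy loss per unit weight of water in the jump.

q = Q/b = 32.6/8.27 = 3.94 m²/s; V₁ = q/y₁ = 7.78 m/s. Fr₁ = V₁/√(g·y₁) = 3.49.
By Bélanger, y₂/y₁ = ½[√(1 + 8Fr₁²) − 1] = ½[√98.23 − 1] = 4.46.
y₂ = 4.46 × 0.507 = 2.26 m.
Head loss: ΔE = (y₂ − y₁)³/(4y₁y₂) = (2.26 − 0.507)³/(4×0.507×2.26) = 5.38/4.58 = 1.17 m.

ΔE = 1.17 m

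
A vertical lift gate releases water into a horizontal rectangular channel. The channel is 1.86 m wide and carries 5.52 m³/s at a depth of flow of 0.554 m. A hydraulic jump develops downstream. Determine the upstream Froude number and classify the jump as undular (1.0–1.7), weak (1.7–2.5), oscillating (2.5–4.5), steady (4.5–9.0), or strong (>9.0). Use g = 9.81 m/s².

Fr₁ = 2.30; weak jump

q = Q/b = 5.52/1.86 = 2.97 m²/s; V₁ = q/y₁ = 5.36 m/s. Fr₁ = V₁/√(g·y₁) = 2.30.
Fr₁ = 2.30 lies in the weak range.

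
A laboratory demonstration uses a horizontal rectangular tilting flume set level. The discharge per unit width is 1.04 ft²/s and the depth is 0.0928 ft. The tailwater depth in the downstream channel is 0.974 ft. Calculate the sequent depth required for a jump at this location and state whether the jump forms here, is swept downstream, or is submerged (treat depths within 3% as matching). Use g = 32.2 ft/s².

y₂ = 0.806 ft; the jump is submerged

V₁ = q/y₁ = 1.04/0.0928 = 11.2 ft/s. Fr₁ = V₁/√(g·y₁) = 11.2/√(32.2×0.0928) = 6.48.
Sequent-depth ratio: y₂/y₁ = ½[√(1 + 8Fr₁²) − 1] = ½[√337.2 − 1] = 8.68.
y₂ = 8.68 × 0.0928 = 0.806 ft.
Tailwater y_tw = 0.974 ft: y_tw > y₂, so the jump is submerged.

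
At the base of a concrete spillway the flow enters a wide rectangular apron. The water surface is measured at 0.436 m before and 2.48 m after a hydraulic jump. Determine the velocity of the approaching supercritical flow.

For a rectangular channel the momentum equation gives q² = ½·g·y₁·y₂·(y₁ + y₂) = ½×9.81×0.436×2.48×2.92 = 15.5.
q = √15.5 = 3.93 m²/s.
V₁ = q/y₁ = 3.93/0.436 = 9.02 m/s.

V₁ = 9.02 m/s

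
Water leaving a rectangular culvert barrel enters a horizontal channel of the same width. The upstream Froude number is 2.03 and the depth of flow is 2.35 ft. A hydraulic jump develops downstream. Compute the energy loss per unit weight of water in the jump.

Fr₁ = 2.03 (given).
Conjugate-depth relation: y₂/y₁ = ½[√(1 + 8Fr₁²) − 1] = ½[√33.97 − 1] = 2.41.
y₂ = 2.41 × 2.35 = 5.67 ft.
V₁ = Fr₁·√(g·y₁) = 2.03×√(32.2×2.35) = 17.7 ft/s; q = V₁·y₁ = 41.5 ft²/s. V₂ = q/y₂ = 41.5/5.67 = 7.31 ft/s. E₁ = y₁ + V₁²/2g = 7.19 ft; E₂ = y₂ + V₂²/2g = 6.50 ft. ΔE = E₁ − E₂ = 0.688 ft.

ΔE = 0.688 ft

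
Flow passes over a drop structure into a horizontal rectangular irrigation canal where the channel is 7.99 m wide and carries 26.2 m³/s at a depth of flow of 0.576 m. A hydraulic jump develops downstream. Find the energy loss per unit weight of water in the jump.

ΔE = 0.351 m

q = Q/b = 26.2/7.99 = 3.28 m²/s; V₁ = q/y₁ = 5.69 m/s. Fr₁ = V₁/√(g·y₁) = 2.39.
Conjugate-depth relation: y₂/y₁ = ½[√(1 + 8Fr₁²) − 1] = ½[√46.88 − 1] = 2.92.
y₂ = 2.92 × 0.576 = 1.68 m.
Head loss: ΔE = (y₂ − y₁)³/(4y₁y₂) = (1.68 − 0.576)³/(4×0.576×1.68) = 1.36/3.88 = 0.351 m.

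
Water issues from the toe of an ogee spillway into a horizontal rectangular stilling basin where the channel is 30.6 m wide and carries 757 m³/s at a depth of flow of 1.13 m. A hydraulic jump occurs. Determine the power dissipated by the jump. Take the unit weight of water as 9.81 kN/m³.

P = 113514 kW

q = Q/b = 757/30.6 = 24.7 m²/s; V₁ = q/y₁ = 21.9 m/s. Fr₁ = V₁/√(g·y₁) = 6.58.
From the momentum equation for a rectangular channel, y₂/y₁ = ½[√(1 + 8Fr₁²) − 1] = ½[√346.9 − 1] = 8.81.
y₂ = 8.81 × 1.13 = 9.96 m.
V₂ = q/y₂ = 24.7/9.96 = 2.48 m/s. E₁ = y₁ + V₁²/2g = 25.6 m; E₂ = y₂ + V₂²/2g = 10.3 m. ΔE = E₁ − E₂ = 15.3 m.
P = γ·Q·ΔE = 9.81 × 757 × 15.3 = 113514 kW.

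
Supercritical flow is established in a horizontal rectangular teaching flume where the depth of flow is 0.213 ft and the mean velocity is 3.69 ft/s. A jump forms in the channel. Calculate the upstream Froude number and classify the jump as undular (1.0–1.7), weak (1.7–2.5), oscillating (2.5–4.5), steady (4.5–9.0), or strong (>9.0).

Fr₁ = 1.41; undular jump

Fr₁ = V₁/√(g·y₁) = 3.69/√(32.2×0.213) = 1.41.
Fr₁ = 1.41 lies in the undular range.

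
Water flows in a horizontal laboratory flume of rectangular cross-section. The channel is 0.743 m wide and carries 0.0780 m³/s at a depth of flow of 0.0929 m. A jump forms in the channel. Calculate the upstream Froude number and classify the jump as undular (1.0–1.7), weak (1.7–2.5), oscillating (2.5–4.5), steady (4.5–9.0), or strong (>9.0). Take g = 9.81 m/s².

q = Q/b = 0.0780/0.743 = 0.105 m²/s; V₁ = q/y₁ = 1.13 m/s. Fr₁ = V₁/√(g·y₁) = 1.18.
Fr₁ = 1.18 lies in the undular range.

Fr₁ = 1.18; undular jump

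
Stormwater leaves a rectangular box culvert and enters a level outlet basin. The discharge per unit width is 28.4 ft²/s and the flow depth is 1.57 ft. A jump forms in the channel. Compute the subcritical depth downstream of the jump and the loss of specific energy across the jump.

y₂ = 4.92 ft; ΔE = 1.22 ft

V₁ = q/y₁ = 28.4/1.57 = 18.1 ft/s. Fr₁ = V₁/√(g·y₁) = 18.1/√(32.2×1.57) = 2.54.
Sequent-depth ratio: y₂/y₁ = ½[√(1 + 8Fr₁²) − 1] = ½[√52.78 − 1] = 3.13.
y₂ = 3.13 × 1.57 = 4.92 ft.
V₂ = q/y₂ = 28.4/4.92 = 5.77 ft/s. E₁ = y₁ + V₁²/2g = 6.65 ft; E₂ = y₂ + V₂²/2g = 5.44 ft. ΔE = E₁ − E₂ = 1.22 ft.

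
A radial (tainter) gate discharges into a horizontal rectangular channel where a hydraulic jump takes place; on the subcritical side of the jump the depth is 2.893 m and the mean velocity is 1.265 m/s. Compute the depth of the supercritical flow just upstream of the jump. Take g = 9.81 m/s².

y₁ = 0.2960 m

Fr₂ = V₂/√(g·y₂) = 1.265/√(9.81×2.893) = 0.2375.
From the momentum equation (using Fr₂), y₁/y₂ = ½[√(1 + 8Fr₂²) − 1] = ½[√1.4511 − 1] = 0.1023.
y₁ = 0.1023 × 2.893 = 0.2960 m.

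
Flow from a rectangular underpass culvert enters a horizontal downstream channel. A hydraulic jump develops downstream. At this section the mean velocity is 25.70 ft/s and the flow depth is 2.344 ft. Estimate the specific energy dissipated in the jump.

ΔE = 3.152 ft

Fr₁ = V₁/√(g·y₁) = 25.70/√(32.2×2.344) = 2.958.
Sequent-depth ratio: y₂/y₁ = ½[√(1 + 8Fr₁²) − 1] = ½[√71.007 − 1] = 3.713.
y₂ = 3.713 × 2.344 = 8.704 ft.
Head loss: ΔE = (y₂ − y₁)³/(4y₁y₂) = (8.704 − 2.344)³/(4×2.344×8.704) = 257.3/81.61 = 3.152 ft.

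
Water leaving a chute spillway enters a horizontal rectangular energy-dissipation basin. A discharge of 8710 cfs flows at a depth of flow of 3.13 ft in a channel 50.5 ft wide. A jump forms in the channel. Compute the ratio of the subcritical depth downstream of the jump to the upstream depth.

q = Q/b = 8710/50.5 = 172 ft²/s; V₁ = q/y₁ = 55.1 ft/s. Fr₁ = V₁/√(g·y₁) = 5.49.
Conjugate-depth relation: y₂/y₁ = ½[√(1 + 8Fr₁²) − 1] = ½[√242.0 − 1] = 7.28.

y₂/y₁ = 7.28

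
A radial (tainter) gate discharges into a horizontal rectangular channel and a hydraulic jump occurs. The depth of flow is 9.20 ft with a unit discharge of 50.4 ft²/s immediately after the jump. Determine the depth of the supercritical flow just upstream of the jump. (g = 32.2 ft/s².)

V₂ = q/y₂ = 50.4/9.20 = 5.48 ft/s; Fr₂ = V₂/√(g·y₂) = 0.318.
The Bélanger relation is symmetric: y₁/y₂ = ½[√(1 + 8Fr₂²) − 1] = ½[√1.810 − 1] = 0.173.
y₁ = 0.173 × 9.20 = 1.59 ft.

y₁ = 1.59 ft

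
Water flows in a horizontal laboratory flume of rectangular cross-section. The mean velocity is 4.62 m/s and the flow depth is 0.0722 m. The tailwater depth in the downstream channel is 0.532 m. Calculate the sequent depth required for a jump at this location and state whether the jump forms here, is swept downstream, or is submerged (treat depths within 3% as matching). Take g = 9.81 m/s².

Fr₁ = V₁/√(g·y₁) = 4.62/√(9.81×0.0722) = 5.49.
Conjugate-depth relation: y₂/y₁ = ½[√(1 + 8Fr₁²) − 1] = ½[√242.1 − 1] = 7.28.
y₂ = 7.28 × 0.0722 = 0.526 m.
Tailwater y_tw = 0.532 m: y_tw ≈ y₂, so the jump forms here.

y₂ = 0.526 m; the jump forms here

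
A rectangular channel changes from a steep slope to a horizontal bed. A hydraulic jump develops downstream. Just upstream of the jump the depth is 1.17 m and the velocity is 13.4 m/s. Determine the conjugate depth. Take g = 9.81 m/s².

Fr₁ = V₁/√(g·y₁) = 13.4/√(9.81×1.17) = 3.96.
From the momentum equation for a rectangular channel, y₂/y₁ = ½[√(1 + 8Fr₁²) − 1] = ½[√126.2 − 1] = 5.12.
y₂ = 5.12 × 1.17 = 5.99 m.

y₂ = 5.99 m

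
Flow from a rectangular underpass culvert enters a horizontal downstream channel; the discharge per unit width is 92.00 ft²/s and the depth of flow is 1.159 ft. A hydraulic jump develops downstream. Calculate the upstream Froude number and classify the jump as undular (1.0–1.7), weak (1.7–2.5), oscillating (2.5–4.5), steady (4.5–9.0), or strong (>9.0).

Fr₁ = 12.99; strong jump

V₁ = q/y₁ = 92.00/1.159 = 79.38 ft/s. Fr₁ = V₁/√(g·y₁) = 79.38/√(32.2×1.159) = 12.99.
Fr₁ = 12.99 lies in the strong range.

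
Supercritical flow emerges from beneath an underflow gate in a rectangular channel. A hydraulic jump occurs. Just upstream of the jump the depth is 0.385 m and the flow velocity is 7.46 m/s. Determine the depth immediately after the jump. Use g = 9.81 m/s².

y₂ = 1.91 m

Fr₁ = V₁/√(g·y₁) = 7.46/√(9.81×0.385) = 3.84.
From the momentum equation for a rectangular channel, y₂/y₁ = ½[√(1 + 8Fr₁²) − 1] = ½[√118.9 − 1] = 4.95.
y₂ = 4.95 × 0.385 = 1.91 m.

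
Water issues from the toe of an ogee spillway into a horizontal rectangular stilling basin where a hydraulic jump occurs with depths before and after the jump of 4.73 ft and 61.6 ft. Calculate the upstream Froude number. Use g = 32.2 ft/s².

For a rectangular channel the momentum equation gives q² = ½·g·y₁·y₂·(y₁ + y₂) = ½×32.2×4.73×61.6×66.3 = 311156.
q = √311156 = 558 ft²/s.
V₁ = q/y₁ = 118 ft/s; Fr₁ = V₁/√(g·y₁) = 9.56.

Fr₁ = 9.56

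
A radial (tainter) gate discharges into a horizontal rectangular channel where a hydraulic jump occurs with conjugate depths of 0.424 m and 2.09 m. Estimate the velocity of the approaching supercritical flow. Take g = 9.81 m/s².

For a rectangular channel the momentum equation gives q² = ½·g·y₁·y₂·(y₁ + y₂) = ½×9.81×0.424×2.09×2.51 = 10.9.
q = √10.9 = 3.31 m²/s.
V₁ = q/y₁ = 3.31/0.424 = 7.80 m/s.

V₁ = 7.80 m/s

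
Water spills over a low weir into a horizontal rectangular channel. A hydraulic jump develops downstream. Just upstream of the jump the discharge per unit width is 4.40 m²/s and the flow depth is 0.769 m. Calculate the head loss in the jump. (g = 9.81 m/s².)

V₁ = q/y₁ = 4.40/0.769 = 5.72 m/s. Fr₁ = V₁/√(g·y₁) = 5.72/√(9.81×0.769) = 2.08.
Conjugate-depth relation: y₂/y₁ = ½[√(1 + 8Fr₁²) − 1] = ½[√35.72 − 1] = 2.49.
y₂ = 2.49 × 0.769 = 1.91 m.
Head loss: ΔE = (y₂ − y₁)³/(4y₁y₂) = (1.91 − 0.769)³/(4×0.769×1.91) = 1.50/5.89 = 0.255 m.

ΔE = 0.255 m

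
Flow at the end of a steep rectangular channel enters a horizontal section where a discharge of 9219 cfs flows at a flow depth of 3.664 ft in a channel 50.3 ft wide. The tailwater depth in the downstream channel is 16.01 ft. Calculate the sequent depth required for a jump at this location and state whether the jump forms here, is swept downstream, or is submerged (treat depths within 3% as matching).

q = Q/b = 9219/50.3 = 183.3 ft²/s; V₁ = q/y₁ = 50.02 ft/s. Fr₁ = V₁/√(g·y₁) = 4.605.
From the momentum equation for a rectangular channel, y₂/y₁ = ½[√(1 + 8Fr₁²) − 1] = ½[√170.67 − 1] = 6.032.
y₂ = 6.032 × 3.664 = 22.10 ft.
Tailwater y_tw = 16.01 ft: y_tw < y₂, so the jump is swept downstream.

y₂ = 22.10 ft; the jump is swept downstream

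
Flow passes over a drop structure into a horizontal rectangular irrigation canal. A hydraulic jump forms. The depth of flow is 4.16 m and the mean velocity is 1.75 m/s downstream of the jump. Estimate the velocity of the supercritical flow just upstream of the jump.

Fr₂ = V₂/√(g·y₂) = 1.75/√(9.81×4.16) = 0.274.
Since the conjugate-depth ratio holds either way, y₁/y₂ = ½[√(1 + 8Fr₂²) − 1] = ½[√1.600 − 1] = 0.133.
y₁ = 0.133 × 4.16 = 0.551 m.
V₁ = q/y₁ = 7.28/0.551 = 13.2 m/s.

V₁ = 13.2 m/s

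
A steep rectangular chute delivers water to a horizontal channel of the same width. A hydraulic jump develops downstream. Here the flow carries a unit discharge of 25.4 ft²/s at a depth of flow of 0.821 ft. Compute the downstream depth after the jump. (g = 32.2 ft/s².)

y₂ = 6.59 ft

V₁ = q/y₁ = 25.4/0.821 = 30.9 ft/s. Fr₁ = V₁/√(g·y₁) = 30.9/√(32.2×0.821) = 6.02.
Bélanger equation: y₂/y₁ = ½[√(1 + 8Fr₁²) − 1] = ½[√290.6 − 1] = 8.02.
y₂ = 8.02 × 0.821 = 6.59 ft.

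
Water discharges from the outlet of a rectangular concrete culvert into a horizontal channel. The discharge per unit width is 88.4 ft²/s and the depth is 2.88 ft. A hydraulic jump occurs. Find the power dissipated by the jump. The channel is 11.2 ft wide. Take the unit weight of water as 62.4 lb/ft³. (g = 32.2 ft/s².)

V₁ = q/y₁ = 88.4/2.88 = 30.7 ft/s. Fr₁ = V₁/√(g·y₁) = 30.7/√(32.2×2.88) = 3.19.
By Bélanger, y₂/y₁ = ½[√(1 + 8Fr₁²) − 1] = ½[√82.28 − 1] = 4.04.
y₂ = 4.04 × 2.88 = 11.6 ft.
V₂ = q/y₂ = 88.4/11.6 = 7.61 ft/s. E₁ = y₁ + V₁²/2g = 17.5 ft; E₂ = y₂ + V₂²/2g = 12.5 ft. ΔE = E₁ − E₂ = 4.99 ft.
Q = q·b = 88.4 × 11.2 = 990 cfs. P = γ·Q·ΔE/550 = 62.4 × 990 × 4.99 / 550 = 560 hp.

P = 560 hp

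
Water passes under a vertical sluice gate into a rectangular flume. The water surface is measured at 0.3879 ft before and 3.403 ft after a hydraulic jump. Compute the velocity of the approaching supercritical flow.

For a rectangular channel the momentum equation gives q² = ½·g·y₁·y₂·(y₁ + y₂) = ½×32.2×0.3879×3.403×3.791 = 80.57.
q = √80.57 = 8.976 ft²/s.
V₁ = q/y₁ = 8.976/0.3879 = 23.14 ft/s.

V₁ = 23.14 ft/s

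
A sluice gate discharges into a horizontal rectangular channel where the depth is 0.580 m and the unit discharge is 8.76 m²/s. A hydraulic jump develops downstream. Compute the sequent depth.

y₂ = 4.91 m

V₁ = q/y₁ = 8.76/0.580 = 15.1 m/s. Fr₁ = V₁/√(g·y₁) = 15.1/√(9.81×0.580) = 6.33.
By Bélanger, y₂/y₁ = ½[√(1 + 8Fr₁²) − 1] = ½[√321.7 − 1] = 8.47.
y₂ = 8.47 × 0.580 = 4.91 m.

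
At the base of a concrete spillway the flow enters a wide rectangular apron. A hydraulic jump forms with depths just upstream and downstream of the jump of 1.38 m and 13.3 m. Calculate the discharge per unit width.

q = 36.4 m²/s

For a rectangular channel the momentum equation gives q² = ½·g·y₁·y₂·(y₁ + y₂) = ½×9.81×1.38×13.3×14.7 = 1322.
q = √1322 = 36.4 m²/s.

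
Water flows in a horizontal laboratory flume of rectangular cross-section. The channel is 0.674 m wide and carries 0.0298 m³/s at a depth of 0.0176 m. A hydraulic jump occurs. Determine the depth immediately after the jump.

y₂ = 0.142 m

q = Q/b = 0.0298/0.674 = 0.0442 m²/s; V₁ = q/y₁ = 2.51 m/s. Fr₁ = V₁/√(g·y₁) = 6.05.
Sequent-depth ratio: y₂/y₁ = ½[√(1 + 8Fr₁²) − 1] = ½[√293.4 − 1] = 8.06.
y₂ = 8.06 × 0.0176 = 0.142 m.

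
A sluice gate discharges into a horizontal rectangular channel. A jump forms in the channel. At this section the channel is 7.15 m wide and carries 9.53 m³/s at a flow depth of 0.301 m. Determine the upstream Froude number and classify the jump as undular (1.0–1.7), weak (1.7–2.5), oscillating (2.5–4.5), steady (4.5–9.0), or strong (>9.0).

Fr₁ = 2.58; oscillating jump

q = Q/b = 9.53/7.15 = 1.33 m²/s; V₁ = q/y₁ = 4.43 m/s. Fr₁ = V₁/√(g·y₁) = 2.58.
Fr₁ = 2.58 lies in the oscillating range.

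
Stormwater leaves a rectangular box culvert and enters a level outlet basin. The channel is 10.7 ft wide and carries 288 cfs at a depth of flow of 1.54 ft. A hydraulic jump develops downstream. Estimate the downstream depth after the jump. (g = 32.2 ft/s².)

q = Q/b = 288/10.7 = 26.9 ft²/s; V₁ = q/y₁ = 17.5 ft/s. Fr₁ = V₁/√(g·y₁) = 2.48.
Bélanger equation: y₂/y₁ = ½[√(1 + 8Fr₁²) − 1] = ½[√50.28 − 1] = 3.05.
y₂ = 3.05 × 1.54 = 4.69 ft.

y₂ = 4.69 ft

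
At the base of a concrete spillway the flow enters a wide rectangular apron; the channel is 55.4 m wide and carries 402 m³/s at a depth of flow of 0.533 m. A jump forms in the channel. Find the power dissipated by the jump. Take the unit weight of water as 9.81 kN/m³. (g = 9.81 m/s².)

q = Q/b = 402/55.4 = 7.26 m²/s; V₁ = q/y₁ = 13.6 m/s. Fr₁ = V₁/√(g·y₁) = 5.95.
Conjugate-depth relation: y₂/y₁ = ½[√(1 + 8Fr₁²) − 1] = ½[√284.6 − 1] = 7.93.
y₂ = 7.93 × 0.533 = 4.23 m.
V₂ = q/y₂ = 7.26/4.23 = 1.72 m/s. E₁ = y₁ + V₁²/2g = 9.98 m; E₂ = y₂ + V₂²/2g = 4.38 m. ΔE = E₁ − E₂ = 5.60 m.
P = γ·Q·ΔE = 9.81 × 402 × 5.60 = 22086 kW.

P = 22086 kW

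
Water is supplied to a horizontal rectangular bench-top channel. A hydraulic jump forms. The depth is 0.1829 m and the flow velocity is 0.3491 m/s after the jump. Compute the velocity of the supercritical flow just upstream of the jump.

V₁ = 2.881 m/s

Fr₂ = V₂/√(g·y₂) = 0.3491/√(9.81×0.1829) = 0.2606.
From the momentum equation (using Fr₂), y₁/y₂ = ½[√(1 + 8Fr₂²) − 1] = ½[√1.5434 − 1] = 0.1212.
y₁ = 0.1212 × 0.1829 = 0.02216 m.
V₁ = q/y₁ = 0.06385/0.02216 = 2.881 m/s.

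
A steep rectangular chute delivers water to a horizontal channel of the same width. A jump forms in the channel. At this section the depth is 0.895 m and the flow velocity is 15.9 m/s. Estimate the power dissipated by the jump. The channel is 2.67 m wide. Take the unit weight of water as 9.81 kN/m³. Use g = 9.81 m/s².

P = 2671 kW

Fr₁ = V₁/√(g·y₁) = 15.9/√(9.81×0.895) = 5.37.
Sequent-depth ratio: y₂/y₁ = ½[√(1 + 8Fr₁²) − 1] = ½[√231.4 − 1] = 7.11.
y₂ = 7.11 × 0.895 = 6.36 m.
Head loss: ΔE = (y₂ − y₁)³/(4y₁y₂) = (6.36 − 0.895)³/(4×0.895×6.36) = 163/22.8 = 7.17 m.
q = V₁·y₁ = 15.9 × 0.895 = 14.2 m²/s. Q = q·b = 14.2 × 2.67 = 38.0 m³/s. P = γ·Q·ΔE = 9.81 × 38.0 × 7.17 = 2671 kW.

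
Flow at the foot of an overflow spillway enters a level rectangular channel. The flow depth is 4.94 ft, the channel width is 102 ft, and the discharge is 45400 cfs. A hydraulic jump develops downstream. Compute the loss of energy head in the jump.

ΔE = 82.1 ft

q = Q/b = 45400/102 = 445 ft²/s; V₁ = q/y₁ = 90.1 ft/s. Fr₁ = V₁/√(g·y₁) = 7.14.
From the momentum equation for a rectangular channel, y₂/y₁ = ½[√(1 + 8Fr₁²) − 1] = ½[√409.3 − 1] = 9.62.
y₂ = 9.62 × 4.94 = 47.5 ft.
V₂ = q/y₂ = 445/47.5 = 9.37 ft/s. E₁ = y₁ + V₁²/2g = 131 ft; E₂ = y₂ + V₂²/2g = 48.9 ft. ΔE = E₁ − E₂ = 82.1 ft.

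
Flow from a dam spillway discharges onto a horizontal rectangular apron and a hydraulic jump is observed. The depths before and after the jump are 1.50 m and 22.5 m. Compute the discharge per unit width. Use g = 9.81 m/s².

For a rectangular channel the momentum equation gives q² = ½·g·y₁·y₂·(y₁ + y₂) = ½×9.81×1.50×22.5×24.0 = 3973.
q = √3973 = 63.0 m²/s.

q = 63.0 m²/s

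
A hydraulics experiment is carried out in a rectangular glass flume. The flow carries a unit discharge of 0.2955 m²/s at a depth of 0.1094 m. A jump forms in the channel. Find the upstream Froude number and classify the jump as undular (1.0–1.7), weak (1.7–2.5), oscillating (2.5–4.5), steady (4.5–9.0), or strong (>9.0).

V₁ = q/y₁ = 0.2955/0.1094 = 2.701 m/s. Fr₁ = V₁/√(g·y₁) = 2.701/√(9.81×0.1094) = 2.607.
Fr₁ = 2.607 lies in the oscillating range.

Fr₁ = 2.607; oscillating jump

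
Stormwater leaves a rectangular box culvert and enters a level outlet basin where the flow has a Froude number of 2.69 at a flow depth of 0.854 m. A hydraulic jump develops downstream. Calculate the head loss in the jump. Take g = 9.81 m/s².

ΔE = 0.817 m

Fr₁ = 2.69 (given).
From the momentum equation for a rectangular channel, y₂/y₁ = ½[√(1 + 8Fr₁²) − 1] = ½[√58.89 − 1] = 3.34.
y₂ = 3.34 × 0.854 = 2.85 m.
V₁ = Fr₁·√(g·y₁) = 2.69×√(9.81×0.854) = 7.79 m/s; q = V₁·y₁ = 6.65 m²/s. V₂ = q/y₂ = 6.65/2.85 = 2.33 m/s. E₁ = y₁ + V₁²/2g = 3.94 m; E₂ = y₂ + V₂²/2g = 3.13 m. ΔE = E₁ − E₂ = 0.817 m.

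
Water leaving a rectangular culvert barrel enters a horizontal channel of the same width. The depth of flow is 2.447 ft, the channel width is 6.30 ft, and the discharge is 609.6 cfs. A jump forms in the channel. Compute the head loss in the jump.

ΔE = 11.77 ft

q = Q/b = 609.6/6.30 = 96.76 ft²/s; V₁ = q/y₁ = 39.54 ft/s. Fr₁ = V₁/√(g·y₁) = 4.455.
From the momentum equation for a rectangular channel, y₂/y₁ = ½[√(1 + 8Fr₁²) − 1] = ½[√159.76 − 1] = 5.820.
y₂ = 5.820 × 2.447 = 14.24 ft.
V₂ = q/y₂ = 96.76/14.24 = 6.795 ft/s. E₁ = y₁ + V₁²/2g = 26.73 ft; E₂ = y₂ + V₂²/2g = 14.96 ft. ΔE = E₁ − E₂ = 11.77 ft.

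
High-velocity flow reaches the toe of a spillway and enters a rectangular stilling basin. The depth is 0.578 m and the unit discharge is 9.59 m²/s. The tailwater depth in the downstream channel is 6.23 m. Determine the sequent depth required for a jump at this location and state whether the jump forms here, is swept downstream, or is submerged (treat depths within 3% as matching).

V₁ = q/y₁ = 9.59/0.578 = 16.6 m/s. Fr₁ = V₁/√(g·y₁) = 16.6/√(9.81×0.578) = 6.97.
By Bélanger, y₂/y₁ = ½[√(1 + 8Fr₁²) − 1] = ½[√389.4 − 1] = 9.37.
y₂ = 9.37 × 0.578 = 5.41 m.
Tailwater y_tw = 6.23 m: y_tw > y₂, so the jump is submerged.

y₂ = 5.41 m; the jump is submerged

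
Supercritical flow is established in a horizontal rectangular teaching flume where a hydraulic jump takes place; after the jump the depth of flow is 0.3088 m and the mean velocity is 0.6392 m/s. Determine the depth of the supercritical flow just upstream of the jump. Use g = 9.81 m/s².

Fr₂ = V₂/√(g·y₂) = 0.6392/√(9.81×0.3088) = 0.3673.
The Bélanger relation is symmetric: y₁/y₂ = ½[√(1 + 8Fr₂²) − 1] = ½[√2.0790 − 1] = 0.2209.
y₁ = 0.2209 × 0.3088 = 0.06822 m.

y₁ = 0.06822 m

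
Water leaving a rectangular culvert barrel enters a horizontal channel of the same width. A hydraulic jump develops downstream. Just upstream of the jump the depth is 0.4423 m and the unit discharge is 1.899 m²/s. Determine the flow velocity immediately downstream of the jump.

V₂ = 1.747 m/s

V₁ = q/y₁ = 1.899/0.4423 = 4.293 m/s. Fr₁ = V₁/√(g·y₁) = 4.293/√(9.81×0.4423) = 2.061.
From the momentum equation for a rectangular channel, y₂/y₁ = ½[√(1 + 8Fr₁²) − 1] = ½[√34.988 − 1] = 2.458.
y₂ = 2.458 × 0.4423 = 1.087 m.
V₂ = q/y₂ = 1.899/1.087 = 1.747 m/s.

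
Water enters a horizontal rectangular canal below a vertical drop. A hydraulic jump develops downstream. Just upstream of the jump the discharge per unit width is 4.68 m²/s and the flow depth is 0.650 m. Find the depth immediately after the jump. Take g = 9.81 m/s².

y₂ = 2.32 m

V₁ = q/y₁ = 4.68/0.650 = 7.20 m/s. Fr₁ = V₁/√(g·y₁) = 7.20/√(9.81×0.650) = 2.85.
Sequent-depth ratio: y₂/y₁ = ½[√(1 + 8Fr₁²) − 1] = ½[√66.04 − 1] = 3.56.
y₂ = 3.56 × 0.650 = 2.32 m.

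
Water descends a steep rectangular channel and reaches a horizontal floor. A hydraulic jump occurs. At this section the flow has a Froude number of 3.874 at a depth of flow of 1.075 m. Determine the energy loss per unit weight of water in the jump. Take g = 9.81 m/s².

ΔE = 3.443 m

Fr₁ = 3.874 (given).
By Bélanger, y₂/y₁ = ½[√(1 + 8Fr₁²) − 1] = ½[√121.06 − 1] = 5.001.
y₂ = 5.001 × 1.075 = 5.377 m.
Head loss: ΔE = (y₂ − y₁)³/(4y₁y₂) = (5.377 − 1.075)³/(4×1.075×5.377) = 79.59/23.12 = 3.443 m.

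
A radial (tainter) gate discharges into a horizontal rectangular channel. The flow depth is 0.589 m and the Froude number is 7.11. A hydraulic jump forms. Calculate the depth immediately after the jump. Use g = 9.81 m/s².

y₂ = 5.64 m

Fr₁ = 7.11 (given).
Conjugate-depth relation: y₂/y₁ = ½[√(1 + 8Fr₁²) − 1] = ½[√405.4 − 1] = 9.57.
y₂ = 9.57 × 0.589 = 5.64 m.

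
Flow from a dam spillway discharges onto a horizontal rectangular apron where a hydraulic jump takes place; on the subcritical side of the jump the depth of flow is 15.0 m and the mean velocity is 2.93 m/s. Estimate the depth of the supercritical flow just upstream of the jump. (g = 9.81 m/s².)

y₁ = 1.58 m

Fr₂ = V₂/√(g·y₂) = 2.93/√(9.81×15.0) = 0.242.
Since the conjugate-depth ratio holds either way, y₁/y₂ = ½[√(1 + 8Fr₂²) − 1] = ½[√1.467 − 1] = 0.106.
y₁ = 0.106 × 15.0 = 1.58 m.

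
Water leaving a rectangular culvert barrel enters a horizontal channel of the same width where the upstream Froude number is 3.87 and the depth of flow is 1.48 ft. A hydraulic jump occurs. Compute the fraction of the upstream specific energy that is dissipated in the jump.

ΔE/E₁ = 0.376 (37.6%)

Fr₁ = 3.87 (given).
By Bélanger, y₂/y₁ = ½[√(1 + 8Fr₁²) − 1] = ½[√120.8 − 1] = 5.00.
y₂ = 5.00 × 1.48 = 7.39 ft.
E₁ = y₁(1 + Fr₁²/2) = 1.48×(1 + 3.87²/2) = 12.6 ft. ΔE = (y₂ − y₁)³/(4y₁y₂) = 4.73 ft. ΔE/E₁ = 4.73/12.6 = 0.376.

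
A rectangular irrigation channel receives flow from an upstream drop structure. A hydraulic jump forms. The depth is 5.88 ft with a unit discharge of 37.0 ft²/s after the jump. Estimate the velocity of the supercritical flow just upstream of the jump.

V₂ = q/y₂ = 37.0/5.88 = 6.29 ft/s; Fr₂ = V₂/√(g·y₂) = 0.457.
From the momentum equation (using Fr₂), y₁/y₂ = ½[√(1 + 8Fr₂²) − 1] = ½[√2.673 − 1] = 0.317.
y₁ = 0.317 × 5.88 = 1.87 ft.
V₁ = q/y₁ = 37.0/1.87 = 19.8 ft/s.

V₁ = 19.8 ft/s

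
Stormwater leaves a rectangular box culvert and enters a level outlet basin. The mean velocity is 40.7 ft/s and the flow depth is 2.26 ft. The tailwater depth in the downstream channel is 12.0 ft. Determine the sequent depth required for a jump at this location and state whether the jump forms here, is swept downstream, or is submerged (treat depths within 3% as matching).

Fr₁ = V₁/√(g·y₁) = 40.7/√(32.2×2.26) = 4.77.
Sequent-depth ratio: y₂/y₁ = ½[√(1 + 8Fr₁²) − 1] = ½[√183.1 − 1] = 6.27.
y₂ = 6.27 × 2.26 = 14.2 ft.
Tailwater y_tw = 12.0 ft: y_tw < y₂, so the jump is swept downstream.

y₂ = 14.2 ft; the jump is swept downstream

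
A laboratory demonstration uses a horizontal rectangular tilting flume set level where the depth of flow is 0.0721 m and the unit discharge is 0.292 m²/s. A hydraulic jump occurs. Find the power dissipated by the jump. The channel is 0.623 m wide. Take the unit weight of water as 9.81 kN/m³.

P = 0.769 kW

V₁ = q/y₁ = 0.292/0.0721 = 4.05 m/s. Fr₁ = V₁/√(g·y₁) = 4.05/√(9.81×0.0721) = 4.82.
Conjugate-depth relation: y₂/y₁ = ½[√(1 + 8Fr₁²) − 1] = ½[√186.5 − 1] = 6.33.
y₂ = 6.33 × 0.0721 = 0.456 m.
V₂ = q/y₂ = 0.292/0.456 = 0.640 m/s. E₁ = y₁ + V₁²/2g = 0.908 m; E₂ = y₂ + V₂²/2g = 0.477 m. ΔE = E₁ − E₂ = 0.431 m.
Q = q·b = 0.292 × 0.623 = 0.182 m³/s. P = γ·Q·ΔE = 9.81 × 0.182 × 0.431 = 0.769 kW.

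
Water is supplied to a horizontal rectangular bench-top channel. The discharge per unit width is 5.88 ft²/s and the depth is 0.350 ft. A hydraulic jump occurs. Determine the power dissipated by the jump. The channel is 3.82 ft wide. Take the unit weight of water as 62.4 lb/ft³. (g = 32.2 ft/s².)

V₁ = q/y₁ = 5.88/0.350 = 16.8 ft/s. Fr₁ = V₁/√(g·y₁) = 16.8/√(32.2×0.350) = 5.00.
Conjugate-depth relation: y₂/y₁ = ½[√(1 + 8Fr₁²) − 1] = ½[√201.3 − 1] = 6.59.
y₂ = 6.59 × 0.350 = 2.31 ft.
V₂ = q/y₂ = 5.88/2.31 = 2.55 ft/s. E₁ = y₁ + V₁²/2g = 4.73 ft; E₂ = y₂ + V₂²/2g = 2.41 ft. ΔE = E₁ − E₂ = 2.32 ft.
Q = q·b = 5.88 × 3.82 = 22.5 cfs. P = γ·Q·ΔE/550 = 62.4 × 22.5 × 2.32 / 550 = 5.92 hp.

P = 5.92 hp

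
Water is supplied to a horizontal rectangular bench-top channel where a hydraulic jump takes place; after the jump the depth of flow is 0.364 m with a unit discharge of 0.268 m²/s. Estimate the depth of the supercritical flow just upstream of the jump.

y₁ = 0.0888 m

V₂ = q/y₂ = 0.268/0.364 = 0.736 m/s; Fr₂ = V₂/√(g·y₂) = 0.390.
Since the conjugate-depth ratio holds either way, y₁/y₂ = ½[√(1 + 8Fr₂²) − 1] = ½[√2.214 − 1] = 0.244.
y₁ = 0.244 × 0.364 = 0.0888 m.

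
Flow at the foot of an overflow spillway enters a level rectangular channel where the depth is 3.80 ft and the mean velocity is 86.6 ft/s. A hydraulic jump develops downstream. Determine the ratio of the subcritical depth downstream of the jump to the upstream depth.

y₂/y₁ = 10.6

Fr₁ = V₁/√(g·y₁) = 86.6/√(32.2×3.80) = 7.83.
By Bélanger, y₂/y₁ = ½[√(1 + 8Fr₁²) − 1] = ½[√491.3 − 1] = 10.6.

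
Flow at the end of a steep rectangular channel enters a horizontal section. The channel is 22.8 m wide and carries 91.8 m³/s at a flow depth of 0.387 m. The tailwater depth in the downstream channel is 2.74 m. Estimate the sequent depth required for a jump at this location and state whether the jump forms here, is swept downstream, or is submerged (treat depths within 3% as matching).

q = Q/b = 91.8/22.8 = 4.03 m²/s; V₁ = q/y₁ = 10.4 m/s. Fr₁ = V₁/√(g·y₁) = 5.34.
Conjugate-depth relation: y₂/y₁ = ½[√(1 + 8Fr₁²) − 1] = ½[√229.1 − 1] = 7.07.
y₂ = 7.07 × 0.387 = 2.74 m.
Tailwater y_tw = 2.74 m: y_tw ≈ y₂, so the jump forms here.

y₂ = 2.74 m; the jump forms here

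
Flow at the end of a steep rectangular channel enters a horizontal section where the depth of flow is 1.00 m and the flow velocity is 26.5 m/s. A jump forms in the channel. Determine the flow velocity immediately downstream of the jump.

V₂ = 2.31 m/s

Fr₁ = V₁/√(g·y₁) = 26.5/√(9.81×1.00) = 8.46.
Conjugate-depth relation: y₂/y₁ = ½[√(1 + 8Fr₁²) − 1] = ½[√573.7 − 1] = 11.5.
y₂ = 11.5 × 1.00 = 11.5 m.
q = V₁·y₁ = 26.5 × 1.00 = 26.5 m²/s.
V₂ = q/y₂ = 26.5/11.5 = 2.31 m/s.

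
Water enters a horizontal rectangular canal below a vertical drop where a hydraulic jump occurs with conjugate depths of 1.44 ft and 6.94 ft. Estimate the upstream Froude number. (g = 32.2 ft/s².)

For a rectangular channel the momentum equation gives q² = ½·g·y₁·y₂·(y₁ + y₂) = ½×32.2×1.44×6.94×8.38 = 1348.
q = √1348 = 36.7 ft²/s.
V₁ = q/y₁ = 25.5 ft/s; Fr₁ = V₁/√(g·y₁) = 3.74.

Fr₁ = 3.74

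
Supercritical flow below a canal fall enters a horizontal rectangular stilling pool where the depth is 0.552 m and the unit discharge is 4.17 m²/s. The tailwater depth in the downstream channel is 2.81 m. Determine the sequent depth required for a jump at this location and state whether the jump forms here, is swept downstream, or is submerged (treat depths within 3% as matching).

y₂ = 2.27 m; the jump is submerged

V₁ = q/y₁ = 4.17/0.552 = 7.55 m/s. Fr₁ = V₁/√(g·y₁) = 7.55/√(9.81×0.552) = 3.25.
From the momentum equation for a rectangular channel, y₂/y₁ = ½[√(1 + 8Fr₁²) − 1] = ½[√85.31 − 1] = 4.12.
y₂ = 4.12 × 0.552 = 2.27 m.
Tailwater y_tw = 2.81 m: y_tw > y₂, so the jump is submerged.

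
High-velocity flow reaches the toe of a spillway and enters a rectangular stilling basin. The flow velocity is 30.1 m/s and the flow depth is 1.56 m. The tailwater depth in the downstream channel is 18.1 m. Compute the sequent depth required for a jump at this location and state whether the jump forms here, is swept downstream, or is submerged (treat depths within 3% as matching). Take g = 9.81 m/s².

Fr₁ = V₁/√(g·y₁) = 30.1/√(9.81×1.56) = 7.69.
From the momentum equation for a rectangular channel, y₂/y₁ = ½[√(1 + 8Fr₁²) − 1] = ½[√474.6 − 1] = 10.4.
y₂ = 10.4 × 1.56 = 16.2 m.
Tailwater y_tw = 18.1 m: y_tw > y₂, so the jump is submerged.

y₂ = 16.2 m; the jump is submerged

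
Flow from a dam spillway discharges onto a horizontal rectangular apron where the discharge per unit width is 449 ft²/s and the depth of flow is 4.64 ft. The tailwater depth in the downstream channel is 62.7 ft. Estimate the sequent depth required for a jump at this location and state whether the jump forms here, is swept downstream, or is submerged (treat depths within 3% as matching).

y₂ = 49.7 ft; the jump is submerged

V₁ = q/y₁ = 449/4.64 = 96.8 ft/s. Fr₁ = V₁/√(g·y₁) = 96.8/√(32.2×4.64) = 7.92.
Sequent-depth ratio: y₂/y₁ = ½[√(1 + 8Fr₁²) − 1] = ½[√502.4 − 1] = 10.7.
y₂ = 10.7 × 4.64 = 49.7 ft.
Tailwater y_tw = 62.7 ft: y_tw > y₂, so the jump is submerged.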